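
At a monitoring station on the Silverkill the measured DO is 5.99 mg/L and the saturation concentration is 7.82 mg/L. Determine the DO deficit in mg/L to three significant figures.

D = C_s − C = 7.82 − 5.99 = 1.83 mg/L.

D ≈ 1.83 mg/L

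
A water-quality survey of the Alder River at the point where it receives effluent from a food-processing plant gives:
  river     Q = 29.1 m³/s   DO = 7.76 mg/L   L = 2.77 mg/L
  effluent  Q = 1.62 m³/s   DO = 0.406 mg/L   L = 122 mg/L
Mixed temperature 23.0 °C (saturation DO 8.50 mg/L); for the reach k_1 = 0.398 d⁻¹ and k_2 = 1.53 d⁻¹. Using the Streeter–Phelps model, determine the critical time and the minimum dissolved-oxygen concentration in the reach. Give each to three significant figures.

Mixed DO = (29.1×7.76 + 1.62×0.406)/(29.1+1.62) = 226.5/30.72 = 7.372 mg/L.
Mixed L₀ = (29.1×2.77 + 1.62×122)/(30.72) = 278.2/30.72 = 9.058 mg/L.
Initial deficit D₀ = C_s − DO₀ = 8.50 − 7.372 = 1.128 mg/L.
t_c = (1/1.132) ln[(1.53/0.398)(1 − 1.128×1.132/(0.398×9.058))] = 0.8834 × ln(2.483) = 0.8033 d.
D_c = (0.398/1.53) × 9.058 × e^(−0.398×0.8033) = 0.2601 × 9.058 × 0.7263 = 1.711 mg/L.
Minimum DO = 8.50 − 1.711 = 6.789 mg/L.

t_c ≈ 0.803 d; minimum DO ≈ 6.79 mg/L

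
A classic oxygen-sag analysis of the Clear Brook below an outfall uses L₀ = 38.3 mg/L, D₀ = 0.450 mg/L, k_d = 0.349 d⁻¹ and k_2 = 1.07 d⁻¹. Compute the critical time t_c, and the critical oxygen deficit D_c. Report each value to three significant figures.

At the critical point dD/dt = 0, so k_d L₀ e^(−k_d t) = k_2 D. Substituting D(t) from the Streeter–Phelps equation and solving for t gives
t_c = ln[(k_2/k_d)(1 − D₀(k_2−k_d)/(k_d L₀))] / (k_2−k_d).
Here k_2−k_d = 0.7210 d⁻¹ and 1 − D₀(k_2−k_d)/(k_d L₀) = 1 − 0.450×0.7210/(0.349×38.3) = 0.9757, so
t_c = ln(3.066 × 0.9757) / 0.7210 = 1.096 / 0.7210 = 1.520 d.
D_c = (k_d/k_2) L₀ e^(−k_d t_c) = (0.349/1.07) × 38.3 × e^(−0.349×1.520) = 0.3262 × 38.3 × 0.5884 = 7.350 mg/L.

t_c ≈ 1.52 d; D_c ≈ 7.35 mg/L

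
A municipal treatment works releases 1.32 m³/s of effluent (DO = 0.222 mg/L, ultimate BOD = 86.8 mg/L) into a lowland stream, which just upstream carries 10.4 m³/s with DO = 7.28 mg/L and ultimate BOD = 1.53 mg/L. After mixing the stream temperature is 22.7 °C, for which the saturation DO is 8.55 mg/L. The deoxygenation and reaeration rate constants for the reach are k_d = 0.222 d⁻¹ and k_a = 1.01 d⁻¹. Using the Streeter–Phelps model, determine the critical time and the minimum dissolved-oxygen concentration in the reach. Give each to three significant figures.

Mixed DO = (10.4×7.28 + 1.32×0.222)/(10.4+1.32) = 76.01/11.72 = 6.485 mg/L.
Mixed L₀ = (10.4×1.53 + 1.32×86.8)/(11.72) = 130.5/11.72 = 11.13 mg/L.
Initial deficit D₀ = C_s − DO₀ = 8.55 − 6.485 = 2.065 mg/L.
t_c = (1/0.7880) ln[(1.01/0.222)(1 − 2.065×0.7880/(0.222×11.13))] = 1.269 × ln(1.555) = 0.5598 d.
D_c = (0.222/1.01) × 11.13 × e^(−0.222×0.5598) = 0.2198 × 11.13 × 0.8831 = 2.161 mg/L.
Minimum DO = 8.55 − 2.161 = 6.389 mg/L.

t_c ≈ 0.560 d; minimum DO ≈ 6.39 mg/L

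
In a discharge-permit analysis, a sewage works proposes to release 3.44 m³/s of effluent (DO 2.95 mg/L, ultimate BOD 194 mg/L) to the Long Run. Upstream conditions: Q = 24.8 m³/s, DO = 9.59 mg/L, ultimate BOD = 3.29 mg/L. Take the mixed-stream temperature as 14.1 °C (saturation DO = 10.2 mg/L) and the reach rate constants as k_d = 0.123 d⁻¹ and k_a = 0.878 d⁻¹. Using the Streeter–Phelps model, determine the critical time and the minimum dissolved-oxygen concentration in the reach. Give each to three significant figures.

t_c ≈ 2.08 d; minimum DO ≈ 7.32 mg/L

Mixed DO = (24.8×9.59 + 3.44×2.95)/(24.8+3.44) = 248.0/28.24 = 8.781 mg/L.
Mixed L₀ = (24.8×3.29 + 3.44×194)/(28.24) = 749.0/28.24 = 26.52 mg/L.
Initial deficit D₀ = C_s − DO₀ = 10.2 − 8.781 = 1.419 mg/L.
t_c = (1/0.7550) ln[(0.878/0.123)(1 − 1.419×0.7550/(0.123×26.52))] = 1.325 × ln(4.794) = 2.076 d.
D_c = (0.123/0.878) × 26.52 × e^(−0.123×2.076) = 0.1401 × 26.52 × 0.7746 = 2.878 mg/L.
Minimum DO = 10.2 − 2.878 = 7.322 mg/L.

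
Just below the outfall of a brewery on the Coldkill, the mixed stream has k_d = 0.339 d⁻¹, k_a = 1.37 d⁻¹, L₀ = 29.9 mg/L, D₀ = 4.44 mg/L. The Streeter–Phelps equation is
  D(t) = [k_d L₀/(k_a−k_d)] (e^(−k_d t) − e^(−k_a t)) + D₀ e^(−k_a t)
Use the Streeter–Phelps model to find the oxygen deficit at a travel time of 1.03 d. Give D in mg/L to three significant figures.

D ≈ 5.62 mg/L

k_d L₀/(k_a−k_d) = 0.339×29.9/(1.37−0.339) = 10.14/1.031 = 9.831 mg/L.
e^(−k_d t) = e^(−0.339×1.030) = 0.7053; e^(−k_a t) = e^(−1.37×1.030) = 0.2439.
D = 9.831 × (0.7053 − 0.2439) + 4.44 × 0.2439 = 4.536 + 1.083 = 5.619 mg/L.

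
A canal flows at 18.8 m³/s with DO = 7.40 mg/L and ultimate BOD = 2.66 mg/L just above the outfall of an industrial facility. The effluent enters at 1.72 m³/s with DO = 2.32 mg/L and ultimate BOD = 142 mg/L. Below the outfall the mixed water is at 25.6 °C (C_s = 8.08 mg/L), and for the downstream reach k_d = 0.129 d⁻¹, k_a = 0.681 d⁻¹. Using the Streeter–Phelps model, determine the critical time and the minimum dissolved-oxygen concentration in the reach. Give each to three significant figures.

t_c ≈ 2.29 d; minimum DO ≈ 6.06 mg/L

Mixed DO = (18.8×7.40 + 1.72×2.32)/(18.8+1.72) = 143.1/20.52 = 6.974 mg/L.
Mixed L₀ = (18.8×2.66 + 1.72×142)/(20.52) = 294.2/20.52 = 14.34 mg/L.
Initial deficit D₀ = C_s − DO₀ = 8.08 − 6.974 = 1.106 mg/L.
t_c = (1/0.5520) ln[(0.681/0.129)(1 − 1.106×0.5520/(0.129×14.34))] = 1.812 × ln(3.537) = 2.289 d.
D_c = (0.129/0.681) × 14.34 × e^(−0.129×2.289) = 0.1894 × 14.34 × 0.7444 = 2.022 mg/L.
Minimum DO = 8.08 − 2.022 = 6.058 mg/L.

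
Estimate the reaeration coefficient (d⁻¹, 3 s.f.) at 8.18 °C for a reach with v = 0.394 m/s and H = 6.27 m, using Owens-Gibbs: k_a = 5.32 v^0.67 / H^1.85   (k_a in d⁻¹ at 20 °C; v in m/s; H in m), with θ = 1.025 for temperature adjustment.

k_a ≈ 0.0713 d⁻¹

k_a(20) = 5.32 × 0.394^0.67 / 6.27^1.85 = 5.32 × 0.5358 / 29.85 = 0.09549 d⁻¹.
k_a(8.18) = 0.09549 × 1.025^(8.18−20) = 0.09549 × 0.7469 = 0.07132 d⁻¹.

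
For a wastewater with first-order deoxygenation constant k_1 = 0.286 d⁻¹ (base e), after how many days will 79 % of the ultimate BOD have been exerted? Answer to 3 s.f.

t ≈ 5.46 d

y/L₀ = 1 − e^(−k_1 t) = 0.79 ⇒ e^(−k_1 t) = 0.210
t = −ln(0.210) / 0.286 = 1.561 / 0.286 = 5.457 d.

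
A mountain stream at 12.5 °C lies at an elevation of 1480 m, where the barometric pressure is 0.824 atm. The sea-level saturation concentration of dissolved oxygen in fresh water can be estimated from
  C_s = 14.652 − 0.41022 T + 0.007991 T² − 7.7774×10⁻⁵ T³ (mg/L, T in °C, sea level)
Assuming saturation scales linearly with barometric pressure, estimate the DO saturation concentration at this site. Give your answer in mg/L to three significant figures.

At sea level: C_s = 14.652 − 0.41022×12.5 + 0.007991×12.5² − 7.7774×10⁻⁵×12.5³ = 10.62 mg/L.
Pressure correction: C_s' = 10.62 × 0.824 = 8.752 mg/L.

C_s ≈ 8.75 mg/L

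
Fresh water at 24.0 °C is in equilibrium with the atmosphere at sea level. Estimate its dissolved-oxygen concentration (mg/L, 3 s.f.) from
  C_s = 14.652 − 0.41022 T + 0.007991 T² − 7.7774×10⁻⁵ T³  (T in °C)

C_s ≈ 8.33 mg/L

C_s = 14.652 − 0.41022×24.0 + 0.007991×24.0² − 7.7774×10⁻⁵×24.0³ = 8.334 mg/L.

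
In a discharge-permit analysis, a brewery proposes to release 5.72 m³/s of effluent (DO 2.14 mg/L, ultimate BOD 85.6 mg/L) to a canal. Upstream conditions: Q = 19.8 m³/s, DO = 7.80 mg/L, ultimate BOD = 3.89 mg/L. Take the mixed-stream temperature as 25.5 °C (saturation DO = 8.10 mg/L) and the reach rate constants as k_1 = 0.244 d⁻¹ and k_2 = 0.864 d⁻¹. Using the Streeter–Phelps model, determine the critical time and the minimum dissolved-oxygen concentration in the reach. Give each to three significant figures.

t_c ≈ 1.72 d; minimum DO ≈ 3.98 mg/L

Mixed DO = (19.8×7.80 + 5.72×2.14)/(19.8+5.72) = 166.7/25.52 = 6.531 mg/L.
Mixed L₀ = (19.8×3.89 + 5.72×85.6)/(25.52) = 566.7/25.52 = 22.20 mg/L.
Initial deficit D₀ = C_s − DO₀ = 8.10 − 6.531 = 1.569 mg/L.
t_c = (1/0.6200) ln[(0.864/0.244)(1 − 1.569×0.6200/(0.244×22.20))] = 1.613 × ln(2.905) = 1.720 d.
D_c = (0.244/0.864) × 22.20 × e^(−0.244×1.720) = 0.2824 × 22.20 × 0.6572 = 4.121 mg/L.
Minimum DO = 8.10 − 4.121 = 3.979 mg/L.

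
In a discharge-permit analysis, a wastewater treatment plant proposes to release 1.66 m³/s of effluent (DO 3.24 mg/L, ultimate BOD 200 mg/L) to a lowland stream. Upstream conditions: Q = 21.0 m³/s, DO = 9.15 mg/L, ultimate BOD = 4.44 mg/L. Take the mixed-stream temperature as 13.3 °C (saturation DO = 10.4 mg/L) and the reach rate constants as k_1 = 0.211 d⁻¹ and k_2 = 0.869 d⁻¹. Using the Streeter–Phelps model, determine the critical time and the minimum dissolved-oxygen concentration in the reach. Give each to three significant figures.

Mixed DO = (21.0×9.15 + 1.66×3.24)/(21.0+1.66) = 197.5/22.66 = 8.717 mg/L.
Mixed L₀ = (21.0×4.44 + 1.66×200)/(22.66) = 425.2/22.66 = 18.77 mg/L.
Initial deficit D₀ = C_s − DO₀ = 10.4 − 8.717 = 1.683 mg/L.
t_c = (1/0.6580) ln[(0.869/0.211)(1 − 1.683×0.6580/(0.211×18.77))] = 1.520 × ln(2.967) = 1.653 d.
D_c = (0.211/0.869) × 18.77 × e^(−0.211×1.653) = 0.2428 × 18.77 × 0.7056 = 3.215 mg/L.
Minimum DO = 10.4 − 3.215 = 7.185 mg/L.

t_c ≈ 1.65 d; minimum DO ≈ 7.18 mg/L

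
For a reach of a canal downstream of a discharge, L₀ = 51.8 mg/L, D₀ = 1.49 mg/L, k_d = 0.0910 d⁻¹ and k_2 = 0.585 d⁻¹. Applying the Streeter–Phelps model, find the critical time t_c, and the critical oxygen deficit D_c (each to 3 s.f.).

t_c = [1/(k_2−k_d)] ln[(k_2/k_d)(1 − D₀(k_2−k_d)/(k_d L₀))]
= [1/(0.585−0.0910)] ln[(0.585/0.0910)(1 − 1.49×0.4940/(0.0910×51.8))]
= (1/0.4940) ln[6.429 × 0.8438] = 2.024 × ln(5.425) = 2.024 × 1.691 = 3.423 d.
D_c = (k_d/k_2) L₀ e^(−k_d t_c) = (0.0910/0.585) × 51.8 × e^(−0.0910×3.423) = 0.1556 × 51.8 × 0.7324 = 5.901 mg/L.

t_c ≈ 3.42 d; D_c ≈ 5.90 mg/L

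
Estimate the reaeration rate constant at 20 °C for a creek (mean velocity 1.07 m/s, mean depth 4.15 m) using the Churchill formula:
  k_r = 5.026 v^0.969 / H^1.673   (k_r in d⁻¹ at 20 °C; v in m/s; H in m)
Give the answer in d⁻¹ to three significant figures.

k_r = 5.026 × 1.07^0.969 / 4.15^1.673 = 5.026 × 1.068 / 10.81 = 0.4963 d⁻¹.

k_r ≈ 0.496 d⁻¹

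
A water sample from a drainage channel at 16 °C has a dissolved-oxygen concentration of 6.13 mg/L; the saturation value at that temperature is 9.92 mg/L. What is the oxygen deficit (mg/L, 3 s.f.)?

D = C_s − C = 9.92 − 6.13 = 3.79 mg/L.

D ≈ 3.79 mg/L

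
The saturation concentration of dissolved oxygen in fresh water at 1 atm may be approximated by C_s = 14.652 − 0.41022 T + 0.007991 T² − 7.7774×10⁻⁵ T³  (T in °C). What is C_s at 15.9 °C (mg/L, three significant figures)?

C_s = 14.652 − 0.41022×15.9 + 0.007991×15.9² − 7.7774×10⁻⁵×15.9³ = 9.837 mg/L.

C_s ≈ 9.84 mg/L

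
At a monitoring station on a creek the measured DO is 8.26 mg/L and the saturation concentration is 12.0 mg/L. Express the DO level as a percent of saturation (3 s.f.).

% saturation = C/C_s × 100 = 8.26/12.0 × 100 = 68.8 %.

68.8 % saturation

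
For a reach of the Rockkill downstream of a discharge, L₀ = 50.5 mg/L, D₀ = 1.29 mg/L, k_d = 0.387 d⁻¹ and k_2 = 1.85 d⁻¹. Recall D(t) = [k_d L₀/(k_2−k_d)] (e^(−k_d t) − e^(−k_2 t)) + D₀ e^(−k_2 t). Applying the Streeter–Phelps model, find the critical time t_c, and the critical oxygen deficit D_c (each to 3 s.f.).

t_c ≈ 1.00 d; D_c ≈ 7.17 mg/L

At the critical point dD/dt = 0, so k_d L₀ e^(−k_d t) = k_2 D. Substituting D(t) from the Streeter–Phelps equation and solving for t gives
t_c = ln[(k_2/k_d)(1 − D₀(k_2−k_d)/(k_d L₀))] / (k_2−k_d).
Here k_2−k_d = 1.463 d⁻¹ and 1 − D₀(k_2−k_d)/(k_d L₀) = 1 − 1.29×1.463/(0.387×50.5) = 0.9034, so
t_c = ln(4.780 × 0.9034) / 1.463 = 1.463 / 1.463 = 1.000 d.
L(t_c) = L₀ e^(−k_d t_c) = 50.5 × 0.6791 = 34.29 mg/L, and at the critical point k_2 D_c = k_d L, so D_c = (0.387/1.85) × 34.29 = 7.174 mg/L.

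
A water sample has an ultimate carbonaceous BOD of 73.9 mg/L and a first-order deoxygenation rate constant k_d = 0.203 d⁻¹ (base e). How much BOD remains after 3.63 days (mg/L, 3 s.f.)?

L ≈ 35.4 mg/L

L_t = L₀ e^(−k_d t) = 73.9 × e^(−0.203×3.63) = 73.9 × 0.4786 = 35.37 mg/L.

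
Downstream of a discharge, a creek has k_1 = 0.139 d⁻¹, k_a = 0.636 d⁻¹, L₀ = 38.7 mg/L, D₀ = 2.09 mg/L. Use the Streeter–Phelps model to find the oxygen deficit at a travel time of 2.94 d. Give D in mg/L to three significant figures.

D ≈ 5.85 mg/L

k_1 L₀/(k_a−k_1) = 0.139×38.7/(0.636−0.139) = 5.379/0.4970 = 10.82 mg/L.
e^(−k_1 t) = e^(−0.139×2.940) = 0.6645; e^(−k_a t) = e^(−0.636×2.940) = 0.1541.
D = 10.82 × (0.6645 − 0.1541) + 2.09 × 0.1541 = 5.524 + 0.3222 = 5.846 mg/L.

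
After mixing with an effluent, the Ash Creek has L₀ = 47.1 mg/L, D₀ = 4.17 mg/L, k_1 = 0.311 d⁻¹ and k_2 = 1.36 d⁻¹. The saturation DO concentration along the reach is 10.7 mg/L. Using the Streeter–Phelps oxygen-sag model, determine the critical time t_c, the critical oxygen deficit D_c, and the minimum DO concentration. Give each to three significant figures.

t_c ≈ 1.07 d; D_c ≈ 7.73 mg/L; min DO ≈ 2.97 mg/L

At the critical point dD/dt = 0, so k_1 L₀ e^(−k_1 t) = k_2 D. Substituting D(t) from the Streeter–Phelps equation and solving for t gives
t_c = ln[(k_2/k_1)(1 − D₀(k_2−k_1)/(k_1 L₀))] / (k_2−k_1).
Here k_2−k_1 = 1.049 d⁻¹ and 1 − D₀(k_2−k_1)/(k_1 L₀) = 1 − 4.17×1.049/(0.311×47.1) = 0.7014, so
t_c = ln(4.373 × 0.7014) / 1.049 = 1.121 / 1.049 = 1.068 d.
L(t_c) = L₀ e^(−k_1 t_c) = 47.1 × 0.7173 = 33.78 mg/L, and at the critical point k_2 D_c = k_1 L, so D_c = (0.311/1.36) × 33.78 = 7.726 mg/L.
Minimum DO = C_s − D_c = 10.7 − 7.726 = 2.974 mg/L.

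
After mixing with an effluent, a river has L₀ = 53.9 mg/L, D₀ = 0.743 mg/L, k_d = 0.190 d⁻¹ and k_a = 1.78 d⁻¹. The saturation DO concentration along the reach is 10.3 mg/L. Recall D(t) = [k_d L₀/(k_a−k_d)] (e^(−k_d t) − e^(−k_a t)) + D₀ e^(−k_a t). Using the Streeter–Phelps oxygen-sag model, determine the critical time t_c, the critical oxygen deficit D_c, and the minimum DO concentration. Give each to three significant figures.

At the critical point dD/dt = 0, so k_d L₀ e^(−k_d t) = k_a D. Substituting D(t) from the Streeter–Phelps equation and solving for t gives
t_c = ln[(k_a/k_d)(1 − D₀(k_a−k_d)/(k_d L₀))] / (k_a−k_d).
Here k_a−k_d = 1.590 d⁻¹ and 1 − D₀(k_a−k_d)/(k_d L₀) = 1 − 0.743×1.590/(0.190×53.9) = 0.8846, so
t_c = ln(9.368 × 0.8846) / 1.590 = 2.115 / 1.590 = 1.330 d.
D_c = (k_d/k_a) L₀ e^(−k_d t_c) = (0.190/1.78) × 53.9 × e^(−0.190×1.330) = 0.1067 × 53.9 × 0.7767 = 4.469 mg/L.
Minimum DO = C_s − D_c = 10.3 − 4.469 = 5.831 mg/L.

t_c ≈ 1.33 d; D_c ≈ 4.47 mg/L; min DO ≈ 5.83 mg/L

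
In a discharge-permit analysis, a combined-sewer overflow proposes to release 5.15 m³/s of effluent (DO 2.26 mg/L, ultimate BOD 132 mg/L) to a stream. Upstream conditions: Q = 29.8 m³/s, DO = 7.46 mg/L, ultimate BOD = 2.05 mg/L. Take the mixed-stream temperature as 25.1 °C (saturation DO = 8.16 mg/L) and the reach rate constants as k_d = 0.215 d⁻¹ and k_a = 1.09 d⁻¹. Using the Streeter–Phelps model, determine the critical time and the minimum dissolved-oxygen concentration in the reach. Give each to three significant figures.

t_c ≈ 1.48 d; minimum DO ≈ 5.12 mg/L

Mixed DO = (29.8×7.46 + 5.15×2.26)/(29.8+5.15) = 233.9/34.95 = 6.694 mg/L.
Mixed L₀ = (29.8×2.05 + 5.15×132)/(34.95) = 740.9/34.95 = 21.20 mg/L.
Initial deficit D₀ = C_s − DO₀ = 8.16 − 6.694 = 1.466 mg/L.
t_c = (1/0.8750) ln[(1.09/0.215)(1 − 1.466×0.8750/(0.215×21.20))] = 1.143 × ln(3.643) = 1.477 d.
D_c = (0.215/1.09) × 21.20 × e^(−0.215×1.477) = 0.1972 × 21.20 × 0.7279 = 3.043 mg/L.
Minimum DO = 8.16 − 3.043 = 5.117 mg/L.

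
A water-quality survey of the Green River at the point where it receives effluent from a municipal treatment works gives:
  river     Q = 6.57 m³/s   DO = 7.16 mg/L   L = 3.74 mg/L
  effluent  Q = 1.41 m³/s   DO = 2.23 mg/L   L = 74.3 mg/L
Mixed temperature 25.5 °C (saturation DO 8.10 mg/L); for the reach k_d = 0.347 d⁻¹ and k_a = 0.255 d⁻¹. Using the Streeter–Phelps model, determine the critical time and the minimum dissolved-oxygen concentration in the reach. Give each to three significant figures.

Mixed DO = (6.57×7.16 + 1.41×2.23)/(6.57+1.41) = 50.19/7.980 = 6.289 mg/L.
Mixed L₀ = (6.57×3.74 + 1.41×74.3)/(7.980) = 129.3/7.980 = 16.21 mg/L.
Initial deficit D₀ = C_s − DO₀ = 8.10 − 6.289 = 1.811 mg/L.
t_c = (1/-0.09200) ln[(0.255/0.347)(1 − 1.811×-0.09200/(0.347×16.21))] = -10.87 × ln(0.7566) = 3.031 d.
D_c = (0.347/0.255) × 16.21 × e^(−0.347×3.031) = 1.361 × 16.21 × 0.3493 = 7.704 mg/L.
Minimum DO = 8.10 − 7.704 = 0.3961 mg/L.

t_c ≈ 3.03 d; minimum DO ≈ 0.396 mg/L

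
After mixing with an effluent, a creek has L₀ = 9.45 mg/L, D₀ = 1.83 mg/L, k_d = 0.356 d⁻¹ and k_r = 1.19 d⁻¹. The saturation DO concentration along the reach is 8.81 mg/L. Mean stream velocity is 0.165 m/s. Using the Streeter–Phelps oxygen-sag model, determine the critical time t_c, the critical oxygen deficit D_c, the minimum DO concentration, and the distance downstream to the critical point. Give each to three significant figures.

t_c ≈ 0.722 d; D_c ≈ 2.19 mg/L; min DO ≈ 6.62 mg/L; x_c ≈ 10.3 km

At the critical point dD/dt = 0, so k_d L₀ e^(−k_d t) = k_r D. Substituting D(t) from the Streeter–Phelps equation and solving for t gives
t_c = ln[(k_r/k_d)(1 − D₀(k_r−k_d)/(k_d L₀))] / (k_r−k_d).
Here k_r−k_d = 0.8340 d⁻¹ and 1 − D₀(k_r−k_d)/(k_d L₀) = 1 − 1.83×0.8340/(0.356×9.45) = 0.5463, so
t_c = ln(3.343 × 0.5463) / 0.8340 = 0.6023 / 0.8340 = 0.7221 d.
L(t_c) = L₀ e^(−k_d t_c) = 9.45 × 0.7733 = 7.308 mg/L, and at the critical point k_r D_c = k_d L, so D_c = (0.356/1.19) × 7.308 = 2.186 mg/L.
Minimum DO = C_s − D_c = 8.81 − 2.186 = 6.624 mg/L.
x_c = v t_c = 0.165 m/s × 0.7221 d × 86400 s/d = 10290 m ≈ 10.3 km.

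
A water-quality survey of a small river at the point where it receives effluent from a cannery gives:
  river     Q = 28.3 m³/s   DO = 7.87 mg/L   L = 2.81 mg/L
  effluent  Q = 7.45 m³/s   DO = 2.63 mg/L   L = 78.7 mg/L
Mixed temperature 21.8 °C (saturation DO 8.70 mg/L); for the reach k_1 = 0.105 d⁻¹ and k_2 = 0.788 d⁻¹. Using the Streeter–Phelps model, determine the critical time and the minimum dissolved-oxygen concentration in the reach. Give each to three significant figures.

Mixed DO = (28.3×7.87 + 7.45×2.63)/(28.3+7.45) = 242.3/35.75 = 6.778 mg/L.
Mixed L₀ = (28.3×2.81 + 7.45×78.7)/(35.75) = 665.8/35.75 = 18.62 mg/L.
Initial deficit D₀ = C_s − DO₀ = 8.70 − 6.778 = 1.922 mg/L.
t_c = (1/0.6830) ln[(0.788/0.105)(1 − 1.922×0.6830/(0.105×18.62))] = 1.464 × ln(2.467) = 1.322 d.
D_c = (0.105/0.788) × 18.62 × e^(−0.105×1.322) = 0.1332 × 18.62 × 0.8704 = 2.160 mg/L.
Minimum DO = 8.70 − 2.160 = 6.540 mg/L.

t_c ≈ 1.32 d; minimum DO ≈ 6.54 mg/L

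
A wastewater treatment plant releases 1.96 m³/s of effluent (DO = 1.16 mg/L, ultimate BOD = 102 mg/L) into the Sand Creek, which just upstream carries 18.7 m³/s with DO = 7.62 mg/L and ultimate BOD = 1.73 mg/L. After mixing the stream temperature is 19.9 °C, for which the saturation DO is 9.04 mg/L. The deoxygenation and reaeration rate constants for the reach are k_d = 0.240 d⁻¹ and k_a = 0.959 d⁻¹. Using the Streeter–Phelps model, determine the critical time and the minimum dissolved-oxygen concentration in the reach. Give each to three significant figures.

Mixed DO = (18.7×7.62 + 1.96×1.16)/(18.7+1.96) = 144.8/20.66 = 7.007 mg/L.
Mixed L₀ = (18.7×1.73 + 1.96×102)/(20.66) = 232.3/20.66 = 11.24 mg/L.
Initial deficit D₀ = C_s − DO₀ = 9.04 − 7.007 = 2.033 mg/L.
t_c = (1/0.7190) ln[(0.959/0.240)(1 − 2.033×0.7190/(0.240×11.24))] = 1.391 × ln(1.831) = 0.8415 d.
D_c = (0.240/0.959) × 11.24 × e^(−0.240×0.8415) = 0.2503 × 11.24 × 0.8171 = 2.299 mg/L.
Minimum DO = 9.04 − 2.299 = 6.741 mg/L.

t_c ≈ 0.841 d; minimum DO ≈ 6.74 mg/L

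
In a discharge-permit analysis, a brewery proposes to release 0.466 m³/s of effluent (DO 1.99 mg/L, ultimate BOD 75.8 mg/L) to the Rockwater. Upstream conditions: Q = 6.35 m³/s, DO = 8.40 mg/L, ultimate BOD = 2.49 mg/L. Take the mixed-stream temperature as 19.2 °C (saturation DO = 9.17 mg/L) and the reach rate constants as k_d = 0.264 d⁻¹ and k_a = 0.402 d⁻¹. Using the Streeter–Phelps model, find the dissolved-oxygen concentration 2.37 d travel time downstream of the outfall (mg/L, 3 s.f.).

DO ≈ 6.56 mg/L

Mixed DO = (6.35×8.40 + 0.466×1.99)/(6.35+0.466) = 54.27/6.816 = 7.962 mg/L.
Mixed L₀ = (6.35×2.49 + 0.466×75.8)/(6.816) = 51.13/6.816 = 7.502 mg/L.
Initial deficit D₀ = C_s − DO₀ = 9.17 − 7.962 = 1.208 mg/L.
D(2.37) = [0.264×7.502/(0.402−0.264)](e^(−0.264×2.37) − e^(−0.402×2.37)) + 1.208 e^(−0.402×2.37)
= 14.35 × (0.5349 − 0.3857) + 1.208 × 0.3857 = 2.608 mg/L.
DO = 9.17 − 2.608 = 6.562 mg/L.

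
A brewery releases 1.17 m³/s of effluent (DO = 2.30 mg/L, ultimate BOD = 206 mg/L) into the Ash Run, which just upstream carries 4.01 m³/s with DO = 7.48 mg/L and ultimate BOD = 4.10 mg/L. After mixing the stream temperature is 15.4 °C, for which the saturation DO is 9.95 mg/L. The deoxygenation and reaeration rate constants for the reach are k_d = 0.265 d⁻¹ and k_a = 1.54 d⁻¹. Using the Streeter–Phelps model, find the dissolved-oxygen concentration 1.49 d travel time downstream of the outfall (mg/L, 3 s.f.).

Mixed DO = (4.01×7.48 + 1.17×2.30)/(4.01+1.17) = 32.69/5.180 = 6.310 mg/L.
Mixed L₀ = (4.01×4.10 + 1.17×206)/(5.180) = 257.5/5.180 = 49.70 mg/L.
Initial deficit D₀ = C_s − DO₀ = 9.95 − 6.310 = 3.640 mg/L.
D(1.49) = [0.265×49.70/(1.54−0.265)](e^(−0.265×1.49) − e^(−1.54×1.49)) + 3.640 e^(−1.54×1.49)
= 10.33 × (0.6738 − 0.1008) + 3.640 × 0.1008 = 6.286 mg/L.
DO = 9.95 − 6.286 = 3.664 mg/L.

DO ≈ 3.66 mg/L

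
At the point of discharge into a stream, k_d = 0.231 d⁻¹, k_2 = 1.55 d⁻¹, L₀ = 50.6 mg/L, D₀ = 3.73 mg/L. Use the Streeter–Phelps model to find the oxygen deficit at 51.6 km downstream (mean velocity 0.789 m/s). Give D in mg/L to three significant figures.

Travel time t = x/v = 51.6 km / (0.789 m/s) = 51600 m / 0.789 m/s = 65400 s = 0.7569 d.
k_d L₀/(k_2−k_d) = 0.231×50.6/(1.55−0.231) = 11.69/1.319 = 8.862 mg/L.
e^(−k_d t) = e^(−0.231×0.7569) = 0.8396; e^(−k_2 t) = e^(−1.55×0.7569) = 0.3094.
D = 8.862 × (0.8396 − 0.3094) + 3.73 × 0.3094 = 4.699 + 1.154 = 5.853 mg/L.

D ≈ 5.85 mg/L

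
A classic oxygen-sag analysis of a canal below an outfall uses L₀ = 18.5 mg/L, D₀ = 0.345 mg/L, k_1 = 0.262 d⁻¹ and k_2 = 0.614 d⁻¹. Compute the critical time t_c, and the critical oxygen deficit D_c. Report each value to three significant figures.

t_c ≈ 2.35 d; D_c ≈ 4.27 mg/L

t_c = [1/(k_2−k_1)] ln[(k_2/k_1)(1 − D₀(k_2−k_1)/(k_1 L₀))]
= [1/(0.614−0.262)] ln[(0.614/0.262)(1 − 0.345×0.3520/(0.262×18.5))]
= (1/0.3520) ln[2.344 × 0.9749] = 2.841 × ln(2.285) = 2.841 × 0.8263 = 2.347 d.
L(t_c) = L₀ e^(−k_1 t_c) = 18.5 × 0.5406 = 10.00 mg/L, and at the critical point k_2 D_c = k_1 L, so D_c = (0.262/0.614) × 10.00 = 4.268 mg/L.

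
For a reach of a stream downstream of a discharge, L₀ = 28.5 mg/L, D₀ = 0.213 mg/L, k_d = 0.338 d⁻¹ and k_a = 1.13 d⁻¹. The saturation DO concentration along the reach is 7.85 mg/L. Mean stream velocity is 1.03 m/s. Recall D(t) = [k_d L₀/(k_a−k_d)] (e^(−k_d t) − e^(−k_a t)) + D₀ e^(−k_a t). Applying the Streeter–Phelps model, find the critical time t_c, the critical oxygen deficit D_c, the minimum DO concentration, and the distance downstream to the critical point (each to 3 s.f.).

t_c ≈ 1.50 d; D_c ≈ 5.13 mg/L; min DO ≈ 2.72 mg/L; x_c ≈ 134 km

At the critical point dD/dt = 0, so k_d L₀ e^(−k_d t) = k_a D. Substituting D(t) from the Streeter–Phelps equation and solving for t gives
t_c = ln[(k_a/k_d)(1 − D₀(k_a−k_d)/(k_d L₀))] / (k_a−k_d).
Here k_a−k_d = 0.7920 d⁻¹ and 1 − D₀(k_a−k_d)/(k_d L₀) = 1 − 0.213×0.7920/(0.338×28.5) = 0.9825, so
t_c = ln(3.343 × 0.9825) / 0.7920 = 1.189 / 0.7920 = 1.502 d.
L(t_c) = L₀ e^(−k_d t_c) = 28.5 × 0.6020 = 17.16 mg/L, and at the critical point k_a D_c = k_d L, so D_c = (0.338/1.13) × 17.16 = 5.132 mg/L.
Minimum DO = C_s − D_c = 7.85 − 5.132 = 2.718 mg/L.
x_c = v t_c = 1.03 m/s × 1.502 d × 86400 s/d = 133600 m ≈ 134 km.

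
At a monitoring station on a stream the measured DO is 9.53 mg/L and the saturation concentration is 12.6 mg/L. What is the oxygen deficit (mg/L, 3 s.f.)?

D = C_s − C = 12.6 − 9.53 = 3.07 mg/L.

D ≈ 3.07 mg/L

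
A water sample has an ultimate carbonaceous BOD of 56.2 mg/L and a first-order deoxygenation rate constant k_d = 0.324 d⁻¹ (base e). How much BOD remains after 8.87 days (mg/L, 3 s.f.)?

L ≈ 3.17 mg/L

L_t = L₀ e^(−k_d t) = 56.2 × e^(−0.324×8.87) = 56.2 × 0.05648 = 3.174 mg/L.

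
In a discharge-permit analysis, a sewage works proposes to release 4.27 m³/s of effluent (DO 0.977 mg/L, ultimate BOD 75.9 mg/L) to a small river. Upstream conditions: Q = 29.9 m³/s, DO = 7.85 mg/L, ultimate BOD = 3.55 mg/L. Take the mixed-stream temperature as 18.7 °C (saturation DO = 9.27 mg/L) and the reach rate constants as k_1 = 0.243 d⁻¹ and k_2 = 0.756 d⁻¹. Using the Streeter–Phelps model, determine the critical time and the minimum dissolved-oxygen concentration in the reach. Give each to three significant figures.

Mixed DO = (29.9×7.85 + 4.27×0.977)/(29.9+4.27) = 238.9/34.17 = 6.991 mg/L.
Mixed L₀ = (29.9×3.55 + 4.27×75.9)/(34.17) = 430.2/34.17 = 12.59 mg/L.
Initial deficit D₀ = C_s − DO₀ = 9.27 − 6.991 = 2.279 mg/L.
t_c = (1/0.5130) ln[(0.756/0.243)(1 − 2.279×0.5130/(0.243×12.59))] = 1.949 × ln(1.922) = 1.274 d.
D_c = (0.243/0.756) × 12.59 × e^(−0.243×1.274) = 0.3214 × 12.59 × 0.7338 = 2.970 mg/L.
Minimum DO = 9.27 − 2.970 = 6.300 mg/L.

t_c ≈ 1.27 d; minimum DO ≈ 6.30 mg/L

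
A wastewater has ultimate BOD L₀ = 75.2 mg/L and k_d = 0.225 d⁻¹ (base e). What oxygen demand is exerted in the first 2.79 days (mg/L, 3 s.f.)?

y_t = L₀(1 − e^(−k_d t)) = 75.2 × (1 − e^(−0.225×2.79))
= 75.2 × (1 − 0.5338) = 75.2 × 0.4662 = 35.06 mg/L.

y ≈ 35.1 mg/L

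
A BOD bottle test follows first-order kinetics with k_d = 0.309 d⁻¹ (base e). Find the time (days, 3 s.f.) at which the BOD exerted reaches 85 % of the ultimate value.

y/L₀ = 1 − e^(−k_d t) = 0.85 ⇒ e^(−k_d t) = 0.150
t = −ln(0.150) / 0.309 = 1.897 / 0.309 = 6.140 d.

t ≈ 6.14 d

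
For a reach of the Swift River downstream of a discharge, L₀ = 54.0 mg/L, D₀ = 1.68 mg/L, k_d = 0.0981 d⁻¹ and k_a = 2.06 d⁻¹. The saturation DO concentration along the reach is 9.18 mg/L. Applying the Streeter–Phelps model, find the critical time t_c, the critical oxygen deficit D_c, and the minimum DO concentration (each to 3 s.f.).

t_c = [1/(k_a−k_d)] ln[(k_a/k_d)(1 − D₀(k_a−k_d)/(k_d L₀))]
= [1/(2.06−0.0981)] ln[(2.06/0.0981)(1 − 1.68×1.962/(0.0981×54.0))]
= (1/1.962) ln[21.00 × 0.3778] = 0.5097 × ln(7.934) = 0.5097 × 2.071 = 1.056 d.
D_c = (k_d/k_a) L₀ e^(−k_d t_c) = (0.0981/2.06) × 54.0 × e^(−0.0981×1.056) = 0.04762 × 54.0 × 0.9016 = 2.319 mg/L.
Minimum DO = C_s − D_c = 9.18 − 2.319 = 6.861 mg/L.

t_c ≈ 1.06 d; D_c ≈ 2.32 mg/L; min DO ≈ 6.86 mg/L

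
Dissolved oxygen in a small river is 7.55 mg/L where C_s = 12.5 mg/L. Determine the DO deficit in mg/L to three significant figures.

D = C_s − C = 12.5 − 7.55 = 4.95 mg/L.

D ≈ 4.95 mg/L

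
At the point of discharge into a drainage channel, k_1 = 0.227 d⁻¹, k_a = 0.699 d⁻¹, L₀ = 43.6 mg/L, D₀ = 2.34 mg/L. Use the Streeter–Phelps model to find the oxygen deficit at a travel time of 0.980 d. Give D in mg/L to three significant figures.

D ≈ 7.40 mg/L

k_1 L₀/(k_a−k_1) = 0.227×43.6/(0.699−0.227) = 9.897/0.4720 = 20.97 mg/L.
e^(−k_1 t) = e^(−0.227×0.9800) = 0.8005; e^(−k_a t) = e^(−0.699×0.9800) = 0.5041.
D = 20.97 × (0.8005 − 0.5041) + 2.34 × 0.5041 = 6.217 + 1.180 = 7.396 mg/L.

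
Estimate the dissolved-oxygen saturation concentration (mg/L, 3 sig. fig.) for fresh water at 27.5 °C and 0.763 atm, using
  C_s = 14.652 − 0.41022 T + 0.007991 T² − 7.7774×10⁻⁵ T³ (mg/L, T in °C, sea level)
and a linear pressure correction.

C_s ≈ 5.95 mg/L

At sea level: C_s = 14.652 − 0.41022×27.5 + 0.007991×27.5² − 7.7774×10⁻⁵×27.5³ = 7.797 mg/L.
Pressure correction: C_s' = 7.797 × 0.763 = 5.949 mg/L.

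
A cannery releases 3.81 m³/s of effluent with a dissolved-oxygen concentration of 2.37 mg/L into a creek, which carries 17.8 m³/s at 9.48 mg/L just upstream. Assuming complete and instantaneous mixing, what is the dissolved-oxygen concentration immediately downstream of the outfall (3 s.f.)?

8.23 mg/L

Flow-weighted mixing: C = (Q_r C_r + Q_w C_w)/(Q_r + Q_w)
= (17.8×9.48 + 3.81×2.37)/(17.8 + 3.81) = 177.8/21.61 = 8.226 mg/L.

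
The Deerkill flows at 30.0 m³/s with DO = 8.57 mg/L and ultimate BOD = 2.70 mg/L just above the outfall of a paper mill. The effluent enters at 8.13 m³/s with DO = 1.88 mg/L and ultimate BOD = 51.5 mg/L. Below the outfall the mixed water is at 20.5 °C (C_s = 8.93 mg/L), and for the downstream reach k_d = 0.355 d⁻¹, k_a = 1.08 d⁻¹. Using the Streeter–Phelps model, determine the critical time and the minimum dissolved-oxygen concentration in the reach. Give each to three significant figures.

Mixed DO = (30.0×8.57 + 8.13×1.88)/(30.0+8.13) = 272.4/38.13 = 7.144 mg/L.
Mixed L₀ = (30.0×2.70 + 8.13×51.5)/(38.13) = 499.7/38.13 = 13.11 mg/L.
Initial deficit D₀ = C_s − DO₀ = 8.93 − 7.144 = 1.786 mg/L.
t_c = (1/0.7250) ln[(1.08/0.355)(1 − 1.786×0.7250/(0.355×13.11))] = 1.379 × ln(2.195) = 1.085 d.
D_c = (0.355/1.08) × 13.11 × e^(−0.355×1.085) = 0.3287 × 13.11 × 0.6804 = 2.931 mg/L.
Minimum DO = 8.93 − 2.931 = 5.999 mg/L.

t_c ≈ 1.08 d; minimum DO ≈ 6.00 mg/L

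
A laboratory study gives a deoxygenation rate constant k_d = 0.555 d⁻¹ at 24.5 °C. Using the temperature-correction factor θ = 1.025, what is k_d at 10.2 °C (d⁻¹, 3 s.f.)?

k_d(T₂) = k_d(T₁) · θ^(T₂−T₁) = 0.555 × 1.025^(10.2−24.5)
= 0.555 × 1.025^-14.3 = 0.555 × 0.7025 = 0.3899 d⁻¹.

k_d ≈ 0.390 d⁻¹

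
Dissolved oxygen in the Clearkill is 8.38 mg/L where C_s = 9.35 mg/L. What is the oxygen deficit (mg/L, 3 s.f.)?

D ≈ 0.970 mg/L

D = C_s − C = 9.35 − 8.38 = 0.970 mg/L.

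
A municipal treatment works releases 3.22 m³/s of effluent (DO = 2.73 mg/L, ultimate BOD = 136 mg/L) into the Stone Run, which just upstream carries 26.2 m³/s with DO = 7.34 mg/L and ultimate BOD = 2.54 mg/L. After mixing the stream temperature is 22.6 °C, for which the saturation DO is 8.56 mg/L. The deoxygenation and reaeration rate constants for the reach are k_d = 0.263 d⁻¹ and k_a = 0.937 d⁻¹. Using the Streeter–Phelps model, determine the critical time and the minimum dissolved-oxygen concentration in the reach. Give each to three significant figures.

t_c ≈ 1.44 d; minimum DO ≈ 5.27 mg/L

Mixed DO = (26.2×7.34 + 3.22×2.73)/(26.2+3.22) = 201.1/29.42 = 6.835 mg/L.
Mixed L₀ = (26.2×2.54 + 3.22×136)/(29.42) = 504.5/29.42 = 17.15 mg/L.
Initial deficit D₀ = C_s − DO₀ = 8.56 − 6.835 = 1.725 mg/L.
t_c = (1/0.6740) ln[(0.937/0.263)(1 − 1.725×0.6740/(0.263×17.15))] = 1.484 × ln(2.644) = 1.443 d.
D_c = (0.263/0.937) × 17.15 × e^(−0.263×1.443) = 0.2807 × 17.15 × 0.6842 = 3.293 mg/L.
Minimum DO = 8.56 − 3.293 = 5.267 mg/L.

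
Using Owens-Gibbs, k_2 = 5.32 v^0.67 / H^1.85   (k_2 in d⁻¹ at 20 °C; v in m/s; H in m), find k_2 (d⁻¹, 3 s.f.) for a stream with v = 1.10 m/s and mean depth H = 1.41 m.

k_2 ≈ 3.00 d⁻¹

k_2 = 5.32 × 1.10^0.67 / 1.41^1.85 = 5.32 × 1.066 / 1.888 = 3.003 d⁻¹.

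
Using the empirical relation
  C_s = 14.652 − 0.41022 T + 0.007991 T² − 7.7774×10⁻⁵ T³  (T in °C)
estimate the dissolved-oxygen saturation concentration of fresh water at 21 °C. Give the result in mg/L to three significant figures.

C_s = 14.652 − 0.41022×21 + 0.007991×21² − 7.7774×10⁻⁵×21³ = 8.841 mg/L.

C_s ≈ 8.84 mg/L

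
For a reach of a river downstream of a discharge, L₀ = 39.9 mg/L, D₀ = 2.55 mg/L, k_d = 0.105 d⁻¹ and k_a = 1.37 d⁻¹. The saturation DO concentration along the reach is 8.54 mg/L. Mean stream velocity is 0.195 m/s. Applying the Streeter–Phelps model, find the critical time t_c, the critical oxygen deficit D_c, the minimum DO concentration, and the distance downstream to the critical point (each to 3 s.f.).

t_c ≈ 0.869 d; D_c ≈ 2.79 mg/L; min DO ≈ 5.75 mg/L; x_c ≈ 14.6 km

At the critical point dD/dt = 0, so k_d L₀ e^(−k_d t) = k_a D. Substituting D(t) from the Streeter–Phelps equation and solving for t gives
t_c = ln[(k_a/k_d)(1 − D₀(k_a−k_d)/(k_d L₀))] / (k_a−k_d).
Here k_a−k_d = 1.265 d⁻¹ and 1 − D₀(k_a−k_d)/(k_d L₀) = 1 − 2.55×1.265/(0.105×39.9) = 0.2300, so
t_c = ln(13.05 × 0.2300) / 1.265 = 1.099 / 1.265 = 0.8689 d.
D_c = (k_d/k_a) L₀ e^(−k_d t_c) = (0.105/1.37) × 39.9 × e^(−0.105×0.8689) = 0.07664 × 39.9 × 0.9128 = 2.791 mg/L.
Minimum DO = C_s − D_c = 8.54 − 2.791 = 5.749 mg/L.
x_c = v t_c = 0.195 m/s × 0.8689 d × 86400 s/d = 14640 m ≈ 14.6 km.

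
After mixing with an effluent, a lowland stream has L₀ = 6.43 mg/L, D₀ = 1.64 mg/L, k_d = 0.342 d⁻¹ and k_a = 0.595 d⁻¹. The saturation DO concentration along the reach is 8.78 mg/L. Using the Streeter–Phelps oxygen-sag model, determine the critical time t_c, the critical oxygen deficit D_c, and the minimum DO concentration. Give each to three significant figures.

At the critical point dD/dt = 0, so k_d L₀ e^(−k_d t) = k_a D. Substituting D(t) from the Streeter–Phelps equation and solving for t gives
t_c = ln[(k_a/k_d)(1 − D₀(k_a−k_d)/(k_d L₀))] / (k_a−k_d).
Here k_a−k_d = 0.2530 d⁻¹ and 1 − D₀(k_a−k_d)/(k_d L₀) = 1 − 1.64×0.2530/(0.342×6.43) = 0.8113, so
t_c = ln(1.740 × 0.8113) / 0.2530 = 0.3447 / 0.2530 = 1.362 d.
D_c = (k_d/k_a) L₀ e^(−k_d t_c) = (0.342/0.595) × 6.43 × e^(−0.342×1.362) = 0.5748 × 6.43 × 0.6276 = 2.319 mg/L.
Minimum DO = C_s − D_c = 8.78 − 2.319 = 6.461 mg/L.

t_c ≈ 1.36 d; D_c ≈ 2.32 mg/L; min DO ≈ 6.46 mg/L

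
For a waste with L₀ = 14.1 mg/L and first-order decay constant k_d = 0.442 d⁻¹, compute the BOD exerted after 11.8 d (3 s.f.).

y ≈ 14.0 mg/L

y_t = L₀(1 − e^(−k_d t)) = 14.1 × (1 − e^(−0.442×11.8))
= 14.1 × (1 − 0.005431) = 14.1 × 0.9946 = 14.02 mg/L.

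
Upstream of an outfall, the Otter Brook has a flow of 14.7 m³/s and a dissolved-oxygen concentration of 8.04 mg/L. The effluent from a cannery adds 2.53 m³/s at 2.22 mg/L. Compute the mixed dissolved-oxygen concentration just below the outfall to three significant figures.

Flow-weighted mixing: C = (Q_r C_r + Q_w C_w)/(Q_r + Q_w)
= (14.7×8.04 + 2.53×2.22)/(14.7 + 2.53) = 123.8/17.23 = 7.185 mg/L.

7.19 mg/L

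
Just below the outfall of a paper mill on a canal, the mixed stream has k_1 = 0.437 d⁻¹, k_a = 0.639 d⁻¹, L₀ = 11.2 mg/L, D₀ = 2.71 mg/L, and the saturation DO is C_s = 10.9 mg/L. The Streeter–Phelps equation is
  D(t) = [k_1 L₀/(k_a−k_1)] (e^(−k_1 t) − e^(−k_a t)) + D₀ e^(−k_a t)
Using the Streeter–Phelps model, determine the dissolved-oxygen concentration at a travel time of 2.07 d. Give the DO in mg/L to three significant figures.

DO ≈ 6.83 mg/L

k_1 L₀/(k_a−k_1) = 0.437×11.2/(0.639−0.437) = 4.894/0.2020 = 24.23 mg/L.
e^(−k_1 t) = e^(−0.437×2.070) = 0.4047; e^(−k_a t) = e^(−0.639×2.070) = 0.2664.
D = 24.23 × (0.4047 − 0.2664) + 2.71 × 0.2664 = 3.351 + 0.7220 = 4.073 mg/L.
DO = C_s − D = 10.9 − 4.073 = 6.827 mg/L.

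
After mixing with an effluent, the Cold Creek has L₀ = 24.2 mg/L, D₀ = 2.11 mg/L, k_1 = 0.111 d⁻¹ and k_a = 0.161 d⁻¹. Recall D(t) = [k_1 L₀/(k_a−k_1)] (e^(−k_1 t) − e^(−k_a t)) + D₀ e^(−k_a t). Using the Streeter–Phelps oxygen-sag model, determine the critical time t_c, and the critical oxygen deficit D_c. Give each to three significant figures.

At the critical point dD/dt = 0, so k_1 L₀ e^(−k_1 t) = k_a D. Substituting D(t) from the Streeter–Phelps equation and solving for t gives
t_c = ln[(k_a/k_1)(1 − D₀(k_a−k_1)/(k_1 L₀))] / (k_a−k_1).
Here k_a−k_1 = 0.05000 d⁻¹ and 1 − D₀(k_a−k_1)/(k_1 L₀) = 1 − 2.11×0.05000/(0.111×24.2) = 0.9607, so
t_c = ln(1.450 × 0.9607) / 0.05000 = 0.3318 / 0.05000 = 6.636 d.
L(t_c) = L₀ e^(−k_1 t_c) = 24.2 × 0.4787 = 11.59 mg/L, and at the critical point k_a D_c = k_1 L, so D_c = (0.111/0.161) × 11.59 = 7.987 mg/L.

t_c ≈ 6.64 d; D_c ≈ 7.99 mg/L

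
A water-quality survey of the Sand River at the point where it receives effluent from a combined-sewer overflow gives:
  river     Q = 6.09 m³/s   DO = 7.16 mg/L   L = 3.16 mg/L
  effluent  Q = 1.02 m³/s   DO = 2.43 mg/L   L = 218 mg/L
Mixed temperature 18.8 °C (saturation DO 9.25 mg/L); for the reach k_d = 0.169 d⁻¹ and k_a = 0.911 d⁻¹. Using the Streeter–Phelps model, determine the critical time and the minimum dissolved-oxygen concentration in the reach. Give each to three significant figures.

Mixed DO = (6.09×7.16 + 1.02×2.43)/(6.09+1.02) = 46.08/7.110 = 6.481 mg/L.
Mixed L₀ = (6.09×3.16 + 1.02×218)/(7.110) = 241.6/7.110 = 33.98 mg/L.
Initial deficit D₀ = C_s − DO₀ = 9.25 − 6.481 = 2.769 mg/L.
t_c = (1/0.7420) ln[(0.911/0.169)(1 − 2.769×0.7420/(0.169×33.98))] = 1.348 × ln(3.462) = 1.674 d.
D_c = (0.169/0.911) × 33.98 × e^(−0.169×1.674) = 0.1855 × 33.98 × 0.7536 = 4.751 mg/L.
Minimum DO = 9.25 − 4.751 = 4.499 mg/L.

t_c ≈ 1.67 d; minimum DO ≈ 4.50 mg/L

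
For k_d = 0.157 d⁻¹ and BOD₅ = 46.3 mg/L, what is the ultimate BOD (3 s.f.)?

BOD₅ = L₀(1 − e^(−5k_d)) ⇒ L₀ = BOD₅ / (1 − e^(−5×0.157))
= 46.3 / (1 − 0.4561) = 46.3 / 0.5439 = 85.13 mg/L.

L₀ ≈ 85.1 mg/L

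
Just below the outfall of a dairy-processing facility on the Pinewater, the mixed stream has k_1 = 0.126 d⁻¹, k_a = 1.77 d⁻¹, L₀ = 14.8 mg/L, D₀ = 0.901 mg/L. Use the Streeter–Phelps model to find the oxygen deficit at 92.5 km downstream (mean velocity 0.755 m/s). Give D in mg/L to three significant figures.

D ≈ 0.930 mg/L

Travel time t = x/v = 92.5 km / (0.755 m/s) = 92500 m / 0.755 m/s = 122500 s = 1.418 d.
k_1 L₀/(k_a−k_1) = 0.126×14.8/(1.77−0.126) = 1.865/1.644 = 1.134 mg/L.
e^(−k_1 t) = e^(−0.126×1.418) = 0.8364; e^(−k_a t) = e^(−1.77×1.418) = 0.08128.
D = 1.134 × (0.8364 − 0.08128) + 0.901 × 0.08128 = 0.8565 + 0.07323 = 0.9298 mg/L.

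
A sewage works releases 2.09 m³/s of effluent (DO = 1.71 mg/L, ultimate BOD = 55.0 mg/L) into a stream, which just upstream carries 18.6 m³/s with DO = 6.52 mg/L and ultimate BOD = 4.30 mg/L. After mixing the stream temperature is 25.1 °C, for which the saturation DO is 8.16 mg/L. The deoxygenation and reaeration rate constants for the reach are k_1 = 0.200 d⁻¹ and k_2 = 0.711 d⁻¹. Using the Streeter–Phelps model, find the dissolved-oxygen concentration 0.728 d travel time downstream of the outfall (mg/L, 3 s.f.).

DO ≈ 5.90 mg/L

Mixed DO = (18.6×6.52 + 2.09×1.71)/(18.6+2.09) = 124.8/20.69 = 6.034 mg/L.
Mixed L₀ = (18.6×4.30 + 2.09×55.0)/(20.69) = 194.9/20.69 = 9.421 mg/L.
Initial deficit D₀ = C_s − DO₀ = 8.16 − 6.034 = 2.126 mg/L.
D(0.728) = [0.200×9.421/(0.711−0.200)](e^(−0.200×0.728) − e^(−0.711×0.728)) + 2.126 e^(−0.711×0.728)
= 3.687 × (0.8645 − 0.5959) + 2.126 × 0.5959 = 2.257 mg/L.
DO = 8.16 − 2.257 = 5.903 mg/L.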